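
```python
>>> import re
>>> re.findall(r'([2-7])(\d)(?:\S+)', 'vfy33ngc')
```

[('3', '3')]

The pattern matches a character in [2-7] (captured); then a digit (captured); then one or more of a non-whitespace character (non-capturing group).
Scanning left to right: at [3:8] match '33ngc', groups = ('3', '3').
`findall` packs the 2 group values into a tuple for every match.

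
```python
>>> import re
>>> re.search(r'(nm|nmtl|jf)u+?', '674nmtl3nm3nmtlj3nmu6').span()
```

The match spans [17:20] → 'nmu'.

(17, 20)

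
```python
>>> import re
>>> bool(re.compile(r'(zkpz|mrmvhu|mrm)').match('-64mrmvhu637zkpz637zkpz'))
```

With `match`, the pattern is implicitly anchored at the beginning.
Here the pattern fails at index 0, so the call returns None, and `bool(None)` is False.

False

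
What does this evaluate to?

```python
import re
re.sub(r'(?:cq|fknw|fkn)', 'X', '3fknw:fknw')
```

Alternation isn't longest-match — the leftmost alternative that fits at this position is chosen.
Matches: at [1:5] → 'fknw'; at [6:10] → 'fknw'.
Every occurrence is swapped for 'X'.

'3X:X'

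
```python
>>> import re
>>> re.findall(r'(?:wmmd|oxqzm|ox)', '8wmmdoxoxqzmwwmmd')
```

The regex engine tests alternatives in the order written; an earlier branch that matches wins even if a later one would match more.
Walking the string: at [1:5] → 'wmmd'; at [5:7] → 'ox'; at [7:12] → 'oxqzm'; at [13:17] → 'wmmd'.
No capturing groups, so `findall` returns the 4 full match strings.

['wmmd', 'ox', 'oxqzm', 'wmmd']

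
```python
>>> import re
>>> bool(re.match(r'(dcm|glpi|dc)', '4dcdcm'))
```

False

With `match`, the pattern is implicitly anchored at the beginning.
Here the string doesn't start with a match, so the call returns None, and `bool(None)` is False.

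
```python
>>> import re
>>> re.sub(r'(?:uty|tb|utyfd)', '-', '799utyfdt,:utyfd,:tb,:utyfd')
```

'799-fdt,:-fd,:-,:-fd'

The regex engine tests alternatives in the order written; an earlier branch that matches wins even if a later one would match more.
Matches: at [3:6] → 'uty'; at [11:14] → 'uty'; at [18:20] → 'tb'; at [22:25] → 'uty'.
Every occurrence is swapped for '-'.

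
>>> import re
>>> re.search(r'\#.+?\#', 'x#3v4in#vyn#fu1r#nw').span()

The `?` after the quantifier makes it lazy — it takes as little as possible before letting the rest of the pattern try.
The match spans [1:8] → '#3v4in#'.

(1, 8)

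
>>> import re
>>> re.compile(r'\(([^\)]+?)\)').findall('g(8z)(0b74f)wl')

Matches: at [1:5] match '(8z)', group 1 = '8z'; at [5:12] match '(0b74f)', group 1 = '0b74f'.
`findall` collects group 1 from each match (2 total).

['8z', '0b74f']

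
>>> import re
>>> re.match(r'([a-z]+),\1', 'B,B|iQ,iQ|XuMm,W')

None

With `match`, the pattern is implicitly anchored at the beginning.
Here the string doesn't start with a match, so the call returns None.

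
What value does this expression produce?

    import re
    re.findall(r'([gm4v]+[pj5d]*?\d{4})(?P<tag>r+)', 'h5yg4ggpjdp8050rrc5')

[('g4ggpjdp8050', 'rr')]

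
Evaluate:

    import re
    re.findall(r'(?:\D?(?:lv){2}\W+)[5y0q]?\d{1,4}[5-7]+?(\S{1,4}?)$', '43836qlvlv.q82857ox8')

Pattern: optionally a non-digit, then the literal 'lv' repeated 2 times, then one or more of a non-word character (non-capturing group); then optionally one of [5y0q], then 1 to 4 of a digit; then one or more of a character in [5-7] (lazy); then 1 to 4 of a non-whitespace character (lazy) (captured); then anchored at the end.
Walking the string: at [5:20] match 'qlvlv.q82857ox8', group 1 = 'ox8'.
One capturing group, so `findall` returns just the captured substring from the one match — 1 in all.

['ox8']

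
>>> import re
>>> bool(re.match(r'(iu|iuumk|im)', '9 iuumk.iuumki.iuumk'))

False

With `match`, the pattern is implicitly anchored at the beginning.
Here position 0 doesn't satisfy it, so the call returns None, and `bool(None)` is False.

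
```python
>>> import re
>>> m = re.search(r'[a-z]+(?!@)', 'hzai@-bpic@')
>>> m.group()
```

'hza'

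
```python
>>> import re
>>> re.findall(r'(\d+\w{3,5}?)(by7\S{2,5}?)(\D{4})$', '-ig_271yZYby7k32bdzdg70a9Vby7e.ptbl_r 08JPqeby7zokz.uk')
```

The pattern matches one or more of a digit, then 3 to 5 of a word character (lazy) (captured); then the literal 'by7', then 2 to 5 of a non-whitespace character (lazy) (captured); then exactly 4 of a non-digit (captured); then anchored at the end.
`findall` packs the 3 group values into a tuple for every match.

[('08JPqe', 'by7zok', 'z.uk')]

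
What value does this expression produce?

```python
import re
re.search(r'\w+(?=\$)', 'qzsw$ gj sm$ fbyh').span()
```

(0, 4)

Lookahead/lookbehind check context without consuming it, so the matched span excludes the asserted characters.
`re.search` scans for the first position where the pattern succeeds.
The match spans [0:4] → 'qzsw'.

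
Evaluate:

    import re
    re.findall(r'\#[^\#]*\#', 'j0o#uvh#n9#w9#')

['#uvh#', '#w9#']

No capturing groups, so `findall` returns the 2 full match strings.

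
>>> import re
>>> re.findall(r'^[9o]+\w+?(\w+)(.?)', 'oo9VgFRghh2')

[('gFRghh2', '')]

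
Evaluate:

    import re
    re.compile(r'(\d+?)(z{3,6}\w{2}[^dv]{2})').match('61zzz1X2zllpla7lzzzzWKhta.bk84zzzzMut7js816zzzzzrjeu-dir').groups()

('61', 'zzz1X2z')

Pattern: one or more of a digit (lazy) (captured); then 3 to 6 of a literal 'z', then exactly 2 of a word character, then exactly 2 of any character except [dv] (captured).
`match` is anchored at position 0; if the pattern doesn't fit there, it returns None.
The match spans [0:9] → '61zzz1X2z'.
Captured: group 1 = '61', group 2 = 'zzz1X2z'.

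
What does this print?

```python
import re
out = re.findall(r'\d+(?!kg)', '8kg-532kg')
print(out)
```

['53']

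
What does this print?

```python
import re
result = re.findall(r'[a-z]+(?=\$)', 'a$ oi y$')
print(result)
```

Lookahead/lookbehind check context without consuming it, so the matched span excludes the asserted characters.
Scanning left to right: at [0:1] → 'a'; at [6:7] → 'y'.
Since nothing is captured, `findall` lists the 2 matched substrings directly.

['a', 'y']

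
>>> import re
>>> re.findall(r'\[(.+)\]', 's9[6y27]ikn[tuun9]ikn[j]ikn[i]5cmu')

['6y27]ikn[tuun9]ikn[j]ikn[i']

Scanning left to right: at [2:30] match '[6y27]ikn[tuun9]ikn[j]ikn[i]', group 1 = '6y27]ikn[tuun9]ikn[j]ikn[i'.
`findall` collects group 1 from the one match (1 total).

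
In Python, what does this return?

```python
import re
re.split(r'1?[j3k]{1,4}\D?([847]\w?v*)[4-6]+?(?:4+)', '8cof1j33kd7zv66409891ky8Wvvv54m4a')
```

['8cof', '7zv', '0989', '8Wvvv', 'm4a']

This matches optionally a literal '1', then 1 to 4 of one of [j3k], then optionally a non-digit; then one of [847], then optionally a word character, then zero or more of the literal 'v' (captured); then one or more of a character in [4-6] (lazy); then one or more of a literal '4' (non-capturing group).
Matches to split on: at [4:16] → '1j33kd7zv664'; at [20:30] → '1ky8Wvvv54'.
`re.split` interleaves the captured-group text with the surrounding fragments.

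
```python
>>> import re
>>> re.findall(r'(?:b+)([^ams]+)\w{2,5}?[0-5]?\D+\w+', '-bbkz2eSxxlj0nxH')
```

`findall` collects group 1 from the one match (1 total).

['kz2eSxxlj']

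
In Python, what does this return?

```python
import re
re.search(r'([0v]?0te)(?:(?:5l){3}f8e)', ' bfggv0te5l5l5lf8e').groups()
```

The match spans [5:18] → 'v0te5l5l5lf8e'.
Captured: group 1 = 'v0te'.

('v0te',)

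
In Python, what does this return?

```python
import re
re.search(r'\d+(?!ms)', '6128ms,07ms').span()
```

(0, 3)

A negative assertion filters positions out without eating any characters.
`re.search` tries every starting position until one works.
The match spans [0:3] → '612'.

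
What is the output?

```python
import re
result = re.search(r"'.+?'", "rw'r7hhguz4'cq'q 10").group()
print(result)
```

'r7hhguz4'

A `+?`/`*?`/`{m,n}?` starts at its minimum and grows only as far as needed for what follows to match.
The match spans [2:12] → "'r7hhguz4'".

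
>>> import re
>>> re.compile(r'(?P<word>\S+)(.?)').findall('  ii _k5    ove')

This matches one or more of a non-whitespace character (captured as 'word'); then optionally any character (captured).
Scanning left to right: at [2:5] match 'ii ', groups = ('ii', ' '); at [5:9] match '_k5 ', groups = ('_k5', ' '); at [12:15] match 'ove', groups = ('ove', '').
Multiple groups make `findall` return tuples — one 2-tuple for each match.

[('ii', ' '), ('_k5', ' '), ('ove', '')]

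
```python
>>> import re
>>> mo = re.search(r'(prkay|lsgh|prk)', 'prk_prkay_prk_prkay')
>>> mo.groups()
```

('prk',)

Unlike `match`, `search` isn't anchored — it looks for the pattern anywhere in the string.
The match spans [0:3] → 'prk'.
Captured: group 1 = 'prk'.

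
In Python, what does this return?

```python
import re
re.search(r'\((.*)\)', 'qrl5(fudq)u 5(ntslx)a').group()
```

'(fudq)u 5(ntslx)'

`re.search` tries every starting position until one works.
The match spans [4:20] → '(fudq)u 5(ntslx)'.
Captured: group 1 = 'fudq)u 5(ntslx'.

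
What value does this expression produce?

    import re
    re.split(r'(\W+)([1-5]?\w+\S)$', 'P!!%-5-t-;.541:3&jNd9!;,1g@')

['P!!%-5-t-;.541:3&jNd9', '!;,', '1g@', '']

This matches one or more of a non-word character (captured); then optionally a character in [1-5], then one or more of a word character, then a non-whitespace character (captured); then anchored at the end.
Matches to split on: at [21:27] → '!;,1g@'.
`re.split` interleaves the captured-group text with the surrounding fragments.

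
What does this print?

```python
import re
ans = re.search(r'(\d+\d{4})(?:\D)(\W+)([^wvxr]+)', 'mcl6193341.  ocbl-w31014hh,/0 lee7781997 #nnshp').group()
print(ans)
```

6193341.  ocbl-

The pattern matches one or more of a digit, then exactly 4 of a digit (captured); then a non-digit (non-capturing group); then one or more of a non-word character (captured); then one or more of any character except [wvxr] (captured).
The match spans [3:18] → '6193341.  ocbl-'.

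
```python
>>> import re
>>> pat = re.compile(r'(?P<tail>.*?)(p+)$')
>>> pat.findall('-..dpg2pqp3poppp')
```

Lazy quantifiers expand one character at a time until the remainder of the pattern can match.
`findall` packs the 2 group values into a tuple for every match.

[('-..dpg2pqp3po', 'ppp')]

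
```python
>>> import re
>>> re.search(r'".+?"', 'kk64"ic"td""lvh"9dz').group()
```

'"ic"'

`re.search` scans for the first position where the pattern succeeds.
The match spans [4:8] → '"ic"'.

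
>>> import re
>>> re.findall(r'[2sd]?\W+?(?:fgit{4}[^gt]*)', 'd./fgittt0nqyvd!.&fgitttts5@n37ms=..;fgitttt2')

Pattern: optionally one of [2sd], then one or more of a non-word character (lazy); then the literal 'fgi', then exactly 4 of the literal 't', then zero or more of any character except [gt] (non-capturing group).
Walking the string: at [14:38] → 'd!.&fgitttts5@n37ms=..;f'.
Since nothing is captured, `findall` lists the 1 matched substring directly.

['d!.&fgitttts5@n37ms=..;f']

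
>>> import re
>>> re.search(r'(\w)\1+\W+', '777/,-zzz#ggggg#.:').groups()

`\1` is not a pattern — it's the concrete string captured by group 1, re-applied verbatim.
Unlike `match`, `search` isn't anchored — it looks for the pattern anywhere in the string.
The match spans [0:6] → '777/,-'.
Captured: group 1 = '7'.

('7',)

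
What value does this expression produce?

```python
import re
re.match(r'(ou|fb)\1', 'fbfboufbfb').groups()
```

A backreference is literal: `\1` must see the identical characters the first group matched.
With `match`, the pattern is implicitly anchored at the beginning.
The match spans [0:4] → 'fbfb'.
Captured: group 1 = 'fb'.

('fb',)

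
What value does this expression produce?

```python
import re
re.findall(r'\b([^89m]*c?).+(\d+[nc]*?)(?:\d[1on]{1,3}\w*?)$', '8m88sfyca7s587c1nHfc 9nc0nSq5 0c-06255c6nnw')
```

[('', '5c')]

Multiple groups make `findall` return tuples — one 2-tuple for the one match.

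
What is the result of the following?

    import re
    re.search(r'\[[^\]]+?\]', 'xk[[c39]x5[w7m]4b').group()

'[[c39]'

`re.search` scans for the first position where the pattern succeeds.
The match spans [2:8] → '[[c39]'.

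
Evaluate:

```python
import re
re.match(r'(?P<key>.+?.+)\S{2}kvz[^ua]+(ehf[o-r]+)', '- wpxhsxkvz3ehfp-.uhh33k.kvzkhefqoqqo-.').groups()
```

('- wpxh', 'ehfp')

The match spans [0:16] → '- wpxhsxkvz3ehfp'.
Captured: group 1 = '- wpxh', group 2 = 'ehfp'.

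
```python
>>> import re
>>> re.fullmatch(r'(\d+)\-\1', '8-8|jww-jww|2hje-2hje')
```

`re.fullmatch` is like wrapping the pattern in `^…$` (in single-line mode).
Here the pattern can't cover the whole string, so the call returns None.

None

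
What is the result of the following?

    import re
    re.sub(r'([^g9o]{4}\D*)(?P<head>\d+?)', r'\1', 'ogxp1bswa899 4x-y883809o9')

'ogxp1bswa99 4x-y8380o9'

The pattern matches exactly 4 of any character except [g9o], then zero or more of a non-digit (captured); then one or more of a digit (lazy) (captured as 'head').
Because the quantifier is non-greedy, it stops expanding at the earliest point where the rest of the pattern can succeed.
Matches: at [2:10] → 'xp1bswa8'; at [12:18] → ' 4x-y8'; at [18:23] → '83809'.
`\1` in the replacement pulls in group 1's text for each match.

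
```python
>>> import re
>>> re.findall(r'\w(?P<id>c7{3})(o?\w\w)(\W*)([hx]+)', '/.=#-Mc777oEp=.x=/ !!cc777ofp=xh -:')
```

The pattern matches a word character; then a literal 'c', then exactly 3 of the literal '7' (captured as 'id'); then optionally a literal 'o', then a word character, then a word character (captured); then zero or more of a non-word character (captured); then one or more of one of [hx] (captured).
Scanning left to right: at [5:16] match 'Mc777oEp=.x', groups = ('c777', 'oEp', '=.', 'x'); at [21:32] match 'cc777ofp=xh', groups = ('c777', 'ofp', '=', 'xh').
Multiple groups make `findall` return tuples — one 4-tuple for each match.

[('c777', 'oEp', '=.', 'x'), ('c777', 'ofp', '=', 'xh')]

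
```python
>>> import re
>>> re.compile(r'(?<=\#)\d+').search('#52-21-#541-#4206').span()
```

(1, 3)

The `(?=…)`/`(?<=…)` assertion just peeks at neighbouring text; it doesn't advance the match position.
`search` walks the string left to right and returns the first match it finds.
The match spans [1:3] → '52'.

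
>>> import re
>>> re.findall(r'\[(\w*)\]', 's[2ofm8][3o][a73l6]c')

One capturing group, so `findall` returns just the captured substring from each match — 3 in all.

['2ofm8', '3o', 'a73l6']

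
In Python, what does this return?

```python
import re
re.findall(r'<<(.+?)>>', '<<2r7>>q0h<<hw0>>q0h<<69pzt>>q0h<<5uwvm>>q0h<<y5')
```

The `?` after the quantifier makes it lazy — it takes as little as possible before letting the rest of the pattern try.
Scanning left to right: at [0:7] match '<<2r7>>', group 1 = '2r7'; at [10:17] match '<<hw0>>', group 1 = 'hw0'; at [20:29] match '<<69pzt>>', group 1 = '69pzt'; at [32:41] match '<<5uwvm>>', group 1 = '5uwvm'.
`findall` collects group 1 from each match (4 total).

['2r7', 'hw0', '69pzt', '5uwvm']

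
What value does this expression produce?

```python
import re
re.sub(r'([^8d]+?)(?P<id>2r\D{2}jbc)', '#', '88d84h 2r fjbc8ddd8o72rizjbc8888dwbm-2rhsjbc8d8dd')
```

'88d8#8ddd8#8888d#8d8dd'

The pattern matches one or more of any character except [8d] (lazy) (captured); then the literal '2r', then exactly 2 of a non-digit, then the literal 'jbc' (captured as 'id').
Matches: at [4:14] → '4h 2r fjbc'; at [19:28] → 'o72rizjbc'; at [33:44] → 'wbm-2rhsjbc'.
`sub` substitutes '#' at each match site.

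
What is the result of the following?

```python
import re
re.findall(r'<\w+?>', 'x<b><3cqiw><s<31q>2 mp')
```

['<b>', '<3cqiw>', '<31q>']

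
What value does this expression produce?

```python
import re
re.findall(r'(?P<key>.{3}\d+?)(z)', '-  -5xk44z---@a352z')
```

[('5xk44', 'z'), ('-@a352', 'z')]

This matches exactly 3 of any character, then one or more of a digit (lazy) (captured as 'key'); then a literal 'z' (captured).
`findall` packs the 2 group values into a tuple for every match.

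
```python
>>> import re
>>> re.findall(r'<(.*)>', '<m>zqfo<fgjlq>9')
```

`findall` collects group 1 from the one match (1 total).

['m>zqfo<fgjlq']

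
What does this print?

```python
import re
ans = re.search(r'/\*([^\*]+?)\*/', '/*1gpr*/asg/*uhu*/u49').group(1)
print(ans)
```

`search` walks the string left to right and returns the first match it finds.
The match spans [0:8] → '/*1gpr*/'.
Captured: group 1 = '1gpr'.

1gpr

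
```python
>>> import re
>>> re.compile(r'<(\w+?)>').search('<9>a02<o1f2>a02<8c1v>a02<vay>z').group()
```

'<9>'

`re.search` tries every starting position until one works.
The match spans [0:3] → '<9>'.
Captured: group 1 = '9'.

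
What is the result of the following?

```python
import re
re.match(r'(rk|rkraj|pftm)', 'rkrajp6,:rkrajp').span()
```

`re.match` won't scan ahead — the pattern has to work from the very first character.
The match spans [0:2] → 'rk'.

(0, 2)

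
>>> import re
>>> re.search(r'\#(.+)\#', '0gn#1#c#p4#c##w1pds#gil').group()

'#1#c#p4#c##w1pds#'

`re.search` scans for the first position where the pattern succeeds.
The match spans [3:20] → '#1#c#p4#c##w1pds#'.
Captured: group 1 = '1#c#p4#c##w1pds'.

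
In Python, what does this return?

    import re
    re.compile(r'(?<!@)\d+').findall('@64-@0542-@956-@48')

['4', '542', '56', '8']

The negative lookahead/lookbehind blocks any match where the forbidden context is present.
Walking the string: at [2:3] → '4'; at [6:9] → '542'; at [12:14] → '56'; at [17:18] → '8'.
No capturing groups, so `findall` returns the 4 full match strings.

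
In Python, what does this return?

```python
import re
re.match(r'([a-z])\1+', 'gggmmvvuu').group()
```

A backreference is literal: `\1` must see the identical characters the first group matched.
With `match`, the pattern is implicitly anchored at the beginning.
The match spans [0:3] → 'ggg'.
Captured: group 1 = 'g'.

'ggg'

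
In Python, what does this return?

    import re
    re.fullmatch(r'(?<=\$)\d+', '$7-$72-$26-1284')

The `(?=…)`/`(?<=…)` assertion just peeks at neighbouring text; it doesn't advance the match position.
`re.fullmatch` is like wrapping the pattern in `^…$` (in single-line mode).
Here there's no way to consume every character, so the call returns None.

None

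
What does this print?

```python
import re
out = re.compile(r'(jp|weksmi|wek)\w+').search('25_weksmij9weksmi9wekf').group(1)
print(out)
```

The regex engine tests alternatives in the order written; an earlier branch that matches wins even if a later one would match more.
Unlike `match`, `search` isn't anchored — it looks for the pattern anywhere in the string.
The match spans [3:22] → 'weksmij9weksmi9wekf'.
Captured: group 1 = 'weksmi'.

weksmi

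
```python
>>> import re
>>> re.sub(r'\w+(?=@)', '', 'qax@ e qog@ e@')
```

Because the assertion is zero-width, the text it checks is not consumed and won't appear in the result.
Matches: at [0:3] → 'qax'; at [7:10] → 'qog'; at [12:13] → 'e'.
Every occurrence is swapped for ''.

'@ e @ @'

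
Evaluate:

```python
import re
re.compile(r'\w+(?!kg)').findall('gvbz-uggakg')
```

Because the assertion is negative and zero-width, positions next to the forbidden text are skipped.
Walking the string: at [0:4] → 'gvbz'; at [5:11] → 'uggakg'.
Since nothing is captured, `findall` lists the 2 matched substrings directly.

['gvbz', 'uggakg']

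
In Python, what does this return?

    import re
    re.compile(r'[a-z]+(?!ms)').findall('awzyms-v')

The negative lookahead/lookbehind blocks any match where the forbidden context is present.
Matches: at [0:6] → 'awzyms'; at [7:8] → 'v'.
Since nothing is captured, `findall` lists the 2 matched substrings directly.

['awzyms', 'v']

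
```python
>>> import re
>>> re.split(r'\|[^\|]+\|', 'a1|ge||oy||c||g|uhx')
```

['a1', '', '', '', 'uhx']

The string is cut at each match, leaving 5 pieces.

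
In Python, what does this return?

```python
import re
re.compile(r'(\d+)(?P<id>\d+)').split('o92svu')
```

['o', '9', '2', 'svu']

Pattern: one or more of a digit (captured); then one or more of a digit (captured as 'id').
Matches to split on: at [1:3] → '92'.
The group in the pattern means `split` returns the separators' captures alongside the pieces.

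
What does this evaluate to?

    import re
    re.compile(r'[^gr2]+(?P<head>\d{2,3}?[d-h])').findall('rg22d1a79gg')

The pattern matches one or more of any character except [gr2]; then 2 to 3 of a digit (lazy), then a character in [d-h] (captured as 'head').
One capturing group, so `findall` returns just the captured substring from the one match — 1 in all.

['79g']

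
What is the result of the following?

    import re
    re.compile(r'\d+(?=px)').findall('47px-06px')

The lookaround is zero-width — it requires the adjacent text to match without consuming it, so the asserted text isn't part of the match.
Since nothing is captured, `findall` lists the 2 matched substrings directly.

['47', '06']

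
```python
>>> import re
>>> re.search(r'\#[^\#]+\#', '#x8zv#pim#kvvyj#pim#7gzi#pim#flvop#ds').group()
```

'#x8zv#'

`re.search` tries every starting position until one works.
The match spans [0:6] → '#x8zv#'.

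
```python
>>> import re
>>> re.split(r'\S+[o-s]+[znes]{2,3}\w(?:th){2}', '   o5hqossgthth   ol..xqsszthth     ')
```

['   ', '   ', '     ']

The pattern matches one or more of a non-whitespace character; then one or more of a character in [o-s], then 2 to 3 of one of [znes]; then a word character, then the literal 'th' repeated 2 times.
Matches to split on: at [3:15] → 'o5hqossgthth'; at [18:31] → 'ol..xqsszthth'.
The string is cut at each match, leaving 3 pieces.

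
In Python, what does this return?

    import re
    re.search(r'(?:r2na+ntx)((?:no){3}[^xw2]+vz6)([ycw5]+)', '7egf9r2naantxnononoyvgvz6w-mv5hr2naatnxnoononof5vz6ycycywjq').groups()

('nononoyvgvz6', 'w')

The match spans [5:26] → 'r2naantxnononoyvgvz6w'.
Captured: group 1 = 'nononoyvgvz6', group 2 = 'w'.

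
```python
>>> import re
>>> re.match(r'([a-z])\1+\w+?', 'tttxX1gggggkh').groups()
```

('t',)

The match spans [0:4] → 'tttx'.
Captured: group 1 = 't'.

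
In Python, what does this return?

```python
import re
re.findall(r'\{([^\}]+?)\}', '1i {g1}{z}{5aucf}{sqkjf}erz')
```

['g1', 'z', '5aucf', 'sqkjf']

Walking the string: at [3:7] match '{g1}', group 1 = 'g1'; at [7:10] match '{z}', group 1 = 'z'; at [10:17] match '{5aucf}', group 1 = '5aucf'; at [17:24] match '{sqkjf}', group 1 = 'sqkjf'.
One capturing group, so `findall` returns just the captured substring from each match — 4 in all.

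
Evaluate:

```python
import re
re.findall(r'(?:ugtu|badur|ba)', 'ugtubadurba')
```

`|` is ordered: at each position the engine commits to the first alternative that works.
Since nothing is captured, `findall` lists the 3 matched substrings directly.

['ugtu', 'badur', 'ba']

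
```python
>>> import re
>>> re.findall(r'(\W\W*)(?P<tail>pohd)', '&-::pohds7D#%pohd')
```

2 groups means each result is a tuple of 2 captured strings — 2 here.

[('&-::', 'pohd'), ('#%', 'pohd')]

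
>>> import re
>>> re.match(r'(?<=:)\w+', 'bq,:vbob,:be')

None

With `match`, the pattern is implicitly anchored at the beginning.
Here the string doesn't start with a match, so the call returns None.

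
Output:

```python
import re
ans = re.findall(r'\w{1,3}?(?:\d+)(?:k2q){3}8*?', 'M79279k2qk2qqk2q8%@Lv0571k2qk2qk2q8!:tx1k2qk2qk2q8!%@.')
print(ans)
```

The pattern matches 1 to 3 of a word character (lazy); then one or more of a digit (non-capturing group); then the literal 'k2q' repeated 3 times, then zero or more of a literal '8' (lazy).
With the lazy modifier that quantifier settles for the fewest repetitions that let the rest of the pattern succeed (the atoms after it are unaffected and can still be greedy).
Walking the string: at [19:34] → 'Lv0571k2qk2qk2q'; at [37:49] → 'tx1k2qk2qk2q'.
No capturing groups, so `findall` returns the 2 full match strings.

['Lv0571k2qk2qk2q', 'tx1k2qk2qk2q']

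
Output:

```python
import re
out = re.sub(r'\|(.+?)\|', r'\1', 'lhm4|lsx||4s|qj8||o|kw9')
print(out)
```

lhm4lsx4sqj8|okw9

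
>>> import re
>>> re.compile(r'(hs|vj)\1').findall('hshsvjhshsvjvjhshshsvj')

After group 1 captures some text, `\1` only succeeds where that same text appears again.
Matches: at [0:4] match 'hshs', group 1 = 'hs'; at [6:10] match 'hshs', group 1 = 'hs'; at [10:14] match 'vjvj', group 1 = 'vj'; at [14:18] match 'hshs', group 1 = 'hs'.
With a single group, `findall` returns only what that group captured — 4 items.

['hs', 'hs', 'vj', 'hs']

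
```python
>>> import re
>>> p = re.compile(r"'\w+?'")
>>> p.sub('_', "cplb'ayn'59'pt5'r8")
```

'cplb_59_r8'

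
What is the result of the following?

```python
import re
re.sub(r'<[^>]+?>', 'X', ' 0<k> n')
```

' 0X n'

Matches: at [2:5] → '<k>'.
`sub` substitutes 'X' at each match site.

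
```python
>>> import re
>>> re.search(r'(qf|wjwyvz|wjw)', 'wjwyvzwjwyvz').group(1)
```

'wjwyvz'

The match spans [0:6] → 'wjwyvz'.
Captured: group 1 = 'wjwyvz'.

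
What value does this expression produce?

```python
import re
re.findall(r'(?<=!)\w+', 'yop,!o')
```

['o']

Lookahead/lookbehind check context without consuming it, so the matched span excludes the asserted characters.
Scanning left to right: at [5:6] → 'o'.
Since nothing is captured, `findall` lists the 1 matched substring directly.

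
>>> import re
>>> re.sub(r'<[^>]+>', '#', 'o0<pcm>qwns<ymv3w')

`sub` substitutes '#' at each match site.

'o0#qwns<ymv3w'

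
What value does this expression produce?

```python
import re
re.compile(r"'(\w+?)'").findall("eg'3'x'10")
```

Scanning left to right: at [2:5] match "'3'", group 1 = '3'.
`findall` collects group 1 from the one match (1 total).

['3']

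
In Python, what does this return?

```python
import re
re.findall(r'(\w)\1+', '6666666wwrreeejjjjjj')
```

`\1` is not a pattern — it's the concrete string captured by group 1, re-applied verbatim.
Scanning left to right: at [0:7] match '6666666', group 1 = '6'; at [7:9] match 'ww', group 1 = 'w'; at [9:11] match 'rr', group 1 = 'r'; at [11:14] match 'eee', group 1 = 'e'; at [14:20] match 'jjjjjj', group 1 = 'j'.
`findall` collects group 1 from each match (5 total).

['6', 'w', 'r', 'e', 'j']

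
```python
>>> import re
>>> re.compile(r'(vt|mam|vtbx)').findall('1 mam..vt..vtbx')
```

`|` is ordered: at each position the engine commits to the first alternative that works.
Matches: at [2:5] match 'mam', group 1 = 'mam'; at [7:9] match 'vt', group 1 = 'vt'; at [11:13] match 'vt', group 1 = 'vt'.
`findall` collects group 1 from each match (3 total).

['mam', 'vt', 'vt']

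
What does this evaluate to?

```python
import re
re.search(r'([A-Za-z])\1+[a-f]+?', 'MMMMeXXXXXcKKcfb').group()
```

'MMMMe'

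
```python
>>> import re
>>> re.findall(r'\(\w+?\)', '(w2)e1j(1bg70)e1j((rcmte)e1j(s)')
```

Matches: at [0:4] → '(w2)'; at [7:14] → '(1bg70)'; at [18:25] → '(rcmte)'; at [28:31] → '(s)'.
`findall` yields the raw match text (4 of them) because the pattern has no groups.

['(w2)', '(1bg70)', '(rcmte)', '(s)']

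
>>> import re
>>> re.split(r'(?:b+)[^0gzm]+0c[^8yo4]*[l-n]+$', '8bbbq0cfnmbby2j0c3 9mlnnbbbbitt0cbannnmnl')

Pattern: one or more of a literal 'b' (non-capturing group); then one or more of any character except [0gzm]; then the literal '0c', then zero or more of any character except [8yo4], then one or more of a character in [l-n]; then anchored at the end.
Matches to split on: at [10:41] → 'bby2j0c3 9mlnnbbbbitt0cbannnmnl'.
The string is cut at each match, leaving 2 pieces.

['8bbbq0cfnm', '']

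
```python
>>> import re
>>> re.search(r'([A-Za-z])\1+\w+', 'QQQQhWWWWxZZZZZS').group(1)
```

A backreference is literal: `\1` must see the identical characters the first group matched.
`re.search` scans for the first position where the pattern succeeds.
The match spans [0:16] → 'QQQQhWWWWxZZZZZS'.
Captured: group 1 = 'Q'.

'Q'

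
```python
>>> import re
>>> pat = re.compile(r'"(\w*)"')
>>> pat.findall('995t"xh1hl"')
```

['xh1hl']

Walking the string: at [4:11] match '"xh1hl"', group 1 = 'xh1hl'.
With a single group, `findall` returns only what that group captured — 1 item.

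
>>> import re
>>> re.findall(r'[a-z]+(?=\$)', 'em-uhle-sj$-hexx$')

['sj', 'hexx']

Because the assertion is zero-width, the text it checks is not consumed and won't appear in the result.
Matches: at [8:10] → 'sj'; at [12:16] → 'hexx'.
`findall` yields the raw match text (2 of them) because the pattern has no groups.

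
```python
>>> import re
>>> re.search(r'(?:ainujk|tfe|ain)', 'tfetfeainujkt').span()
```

(0, 3)

Unlike `match`, `search` isn't anchored — it looks for the pattern anywhere in the string.
The match spans [0:3] → 'tfe'.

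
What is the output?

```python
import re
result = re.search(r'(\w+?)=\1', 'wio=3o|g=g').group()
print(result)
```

g=g

The backreference `\1` re-matches whatever the first group consumed, character for character.
The match spans [7:10] → 'g=g'.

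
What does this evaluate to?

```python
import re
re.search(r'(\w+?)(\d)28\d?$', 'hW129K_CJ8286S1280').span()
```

Pattern: one or more of a word character (lazy) (captured); then a digit (captured); then the literal '28', then optionally a digit; then anchored at the end.
The match spans [0:18] → 'hW129K_CJ8286S1280'.

(0, 18)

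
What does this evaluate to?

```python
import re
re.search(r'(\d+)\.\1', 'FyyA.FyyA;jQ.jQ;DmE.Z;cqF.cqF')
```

After group 1 captures some text, `\1` only succeeds where that same text appears again.
`re.search` tries every starting position until one works.
Here no position works, so the call returns None.

None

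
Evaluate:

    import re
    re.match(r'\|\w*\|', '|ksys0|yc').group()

`re.match` won't scan ahead — the pattern has to work from the very first character.
The match spans [0:7] → '|ksys0|'.

'|ksys0|'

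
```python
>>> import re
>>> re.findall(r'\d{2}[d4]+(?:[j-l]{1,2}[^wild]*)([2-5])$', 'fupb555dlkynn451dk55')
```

['5']

Pattern: exactly 2 of a digit, then one or more of one of [d4]; then 1 to 2 of a character in [j-l], then zero or more of any character except [wild] (non-capturing group); then a character in [2-5] (captured); then anchored at the end.
Scanning left to right: at [14:20] match '51dk55', group 1 = '5'.
One capturing group, so `findall` returns just the captured substring from the one match — 1 in all.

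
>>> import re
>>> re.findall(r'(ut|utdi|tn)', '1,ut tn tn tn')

['ut', 'tn', 'tn', 'tn']

With a single group, `findall` returns only what that group captured — 4 items.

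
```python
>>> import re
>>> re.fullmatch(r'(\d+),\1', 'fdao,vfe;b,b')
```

None

A backreference is literal: `\1` must see the identical characters the first group matched.
`re.fullmatch` requires the pattern to consume the entire string.
Here there's no way to consume every character, so the call returns None.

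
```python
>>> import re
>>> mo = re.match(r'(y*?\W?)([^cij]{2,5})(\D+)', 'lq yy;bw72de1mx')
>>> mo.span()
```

Pattern: zero or more of the literal 'y' (lazy), then optionally a non-word character (captured); then 2 to 5 of any character except [cij] (captured); then one or more of a non-digit (captured).
`match` is anchored at position 0; if the pattern doesn't fit there, it returns None.
The match spans [0:8] → 'lq yy;bw'.
Captured: group 1 = '', group 2 = 'lq yy', group 3 = ';bw'.

(0, 8)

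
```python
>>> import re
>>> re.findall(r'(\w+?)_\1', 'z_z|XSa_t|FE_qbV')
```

A backreference is literal: `\1` must see the identical characters the first group matched.
Matches: at [0:3] match 'z_z', group 1 = 'z'.
`findall` collects group 1 from the one match (1 total).

['z']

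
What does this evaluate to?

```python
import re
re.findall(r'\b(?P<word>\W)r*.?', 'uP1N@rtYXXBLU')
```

['@']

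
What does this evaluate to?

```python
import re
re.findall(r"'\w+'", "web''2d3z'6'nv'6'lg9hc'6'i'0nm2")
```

["'2d3z'", "'nv'", "'lg9hc'", "'i'"]

`findall` yields the raw match text (4 of them) because the pattern has no groups.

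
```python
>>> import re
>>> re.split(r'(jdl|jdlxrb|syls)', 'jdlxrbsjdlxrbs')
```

Branches in `(...|...)` are attempted left-to-right; the first branch that allows the whole pattern to succeed is taken.
Matches to split on: at [0:3] → 'jdl'; at [7:10] → 'jdl'.
With a capturing group present, the delimiter's captured portion is kept in the result list.

['', 'jdl', 'xrbs', 'jdl', 'xrbs']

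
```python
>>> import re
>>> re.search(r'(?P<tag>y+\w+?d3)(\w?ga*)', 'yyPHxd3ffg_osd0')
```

None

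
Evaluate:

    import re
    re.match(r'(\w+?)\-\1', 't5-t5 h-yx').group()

With `match`, the pattern is implicitly anchored at the beginning.
The match spans [0:5] → 't5-t5'.

't5-t5'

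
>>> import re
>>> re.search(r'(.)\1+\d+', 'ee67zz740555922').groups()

After group 1 captures some text, `\1` only succeeds where that same text appears again.
Unlike `match`, `search` isn't anchored — it looks for the pattern anywhere in the string.
The match spans [0:4] → 'ee67'.
Captured: group 1 = 'e'.

('e',)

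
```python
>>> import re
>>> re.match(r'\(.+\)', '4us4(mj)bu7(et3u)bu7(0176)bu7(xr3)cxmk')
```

None

With `match`, the pattern is implicitly anchored at the beginning.
Here position 0 doesn't satisfy it, so the call returns None.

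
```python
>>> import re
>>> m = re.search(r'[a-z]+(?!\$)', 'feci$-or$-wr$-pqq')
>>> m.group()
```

'fec'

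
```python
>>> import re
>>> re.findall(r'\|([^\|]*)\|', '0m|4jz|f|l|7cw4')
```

['4jz', 'l']

With a single group, `findall` returns only what that group captured — 2 items.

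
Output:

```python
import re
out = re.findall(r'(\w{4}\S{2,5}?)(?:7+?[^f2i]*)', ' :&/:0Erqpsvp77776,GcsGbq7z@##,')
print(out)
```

['0Erqpsvp']

Lazy quantifiers expand one character at a time until the remainder of the pattern can match.
`findall` collects group 1 from the one match (1 total).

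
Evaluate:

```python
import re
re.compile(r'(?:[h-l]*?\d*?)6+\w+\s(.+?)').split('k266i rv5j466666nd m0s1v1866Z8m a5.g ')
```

Lazy quantifiers expand one character at a time until the remainder of the pattern can match.
With a capturing group present, the delimiter's captured portion is kept in the result list.

['', 'r', 'v5', 'm', '0s1v', 'a', '5.g ']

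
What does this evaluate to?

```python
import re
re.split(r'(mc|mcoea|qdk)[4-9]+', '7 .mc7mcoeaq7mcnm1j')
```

With a capturing group present, the delimiter's captured portion is kept in the result list.

['7 .', 'mc', 'mcoeaq7mcnm1j']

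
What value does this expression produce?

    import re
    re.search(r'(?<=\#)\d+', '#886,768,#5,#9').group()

'886'

The `(?=…)`/`(?<=…)` assertion just peeks at neighbouring text; it doesn't advance the match position.
The match spans [1:4] → '886'.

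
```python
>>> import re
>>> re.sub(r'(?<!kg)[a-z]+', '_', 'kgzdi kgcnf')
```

Because the assertion is negative and zero-width, positions next to the forbidden text are skipped.
`sub` substitutes '_' at each match site.

'_ _'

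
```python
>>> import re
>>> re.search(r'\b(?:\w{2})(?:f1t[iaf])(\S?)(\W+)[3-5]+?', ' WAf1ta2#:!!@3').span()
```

Pattern: a word boundary (`\b`, zero-width); then exactly 2 of a word character (non-capturing group); then the literal 'f1t', then one of [iaf] (non-capturing group); then optionally a non-whitespace character (captured); then one or more of a non-word character (captured); then one or more of a character in [3-5] (lazy).
`search` walks the string left to right and returns the first match it finds.
The match spans [1:14] → 'WAf1ta2#:!!@3'.
Captured: group 1 = '2', group 2 = '#:!!@'.

(1, 14)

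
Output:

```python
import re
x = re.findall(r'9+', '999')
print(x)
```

Pattern: one or more of a literal '9'.
Scanning left to right: at [0:3] → '999'.
With no groups in the pattern, `findall` gives back each whole match — 1 here.

['999']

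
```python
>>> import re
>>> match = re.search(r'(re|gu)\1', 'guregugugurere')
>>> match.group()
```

'gugu'

`\1` has to match the exact text group 1 already captured.
`re.search` scans for the first position where the pattern succeeds.
The match spans [4:8] → 'gugu'.
Captured: group 1 = 'gu'.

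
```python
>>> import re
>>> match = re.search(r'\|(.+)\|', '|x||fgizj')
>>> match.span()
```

`re.search` scans for the first position where the pattern succeeds.
The match spans [0:4] → '|x||'.
Captured: group 1 = 'x|'.

(0, 4)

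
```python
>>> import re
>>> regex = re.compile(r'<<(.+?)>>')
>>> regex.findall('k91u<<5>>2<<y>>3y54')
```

With the lazy modifier that quantifier settles for the fewest repetitions that let the rest of the pattern succeed (the atoms after it are unaffected and can still be greedy).
Walking the string: at [4:9] match '<<5>>', group 1 = '5'; at [10:15] match '<<y>>', group 1 = 'y'.
Because there's exactly one group, `findall` drops the full match and keeps group 1 from each hit.

['5', 'y']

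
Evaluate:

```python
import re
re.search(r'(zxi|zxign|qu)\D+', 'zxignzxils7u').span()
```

(0, 10)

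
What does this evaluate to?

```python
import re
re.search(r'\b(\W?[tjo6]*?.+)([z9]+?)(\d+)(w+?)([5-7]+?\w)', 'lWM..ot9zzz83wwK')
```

Here the pattern never matches, so the call returns None.

None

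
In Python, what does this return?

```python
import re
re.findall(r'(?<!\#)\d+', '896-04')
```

['896', '04']

A negative assertion filters positions out without eating any characters.
With no groups in the pattern, `findall` gives back each whole match — 2 here.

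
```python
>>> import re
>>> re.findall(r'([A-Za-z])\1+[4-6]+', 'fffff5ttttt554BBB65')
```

['f', 't', 'B']

After group 1 captures some text, `\1` only succeeds where that same text appears again.
Matches: at [0:6] match 'fffff5', group 1 = 'f'; at [6:14] match 'ttttt554', group 1 = 't'; at [14:19] match 'BBB65', group 1 = 'B'.
Because there's exactly one group, `findall` drops the full match and keeps group 1 from each hit.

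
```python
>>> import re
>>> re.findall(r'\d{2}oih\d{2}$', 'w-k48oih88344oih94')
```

['44oih94']

`findall` yields the raw match text (1 of them) because the pattern has no groups.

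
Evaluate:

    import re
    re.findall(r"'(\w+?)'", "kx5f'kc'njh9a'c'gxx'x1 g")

`findall` collects group 1 from each match (2 total).

['kc', 'c']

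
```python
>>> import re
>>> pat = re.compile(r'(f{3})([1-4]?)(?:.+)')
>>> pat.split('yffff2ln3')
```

This matches exactly 3 of a literal 'f' (captured); then optionally a character in [1-4] (captured); then one or more of any character (non-capturing group).
Matches to split on: at [1:9] → 'ffff2ln3'.
`re.split` interleaves the captured-group text with the surrounding fragments.

['y', 'fff', '', '']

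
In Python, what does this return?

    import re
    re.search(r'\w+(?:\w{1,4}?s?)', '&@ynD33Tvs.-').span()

(2, 10)

The pattern matches one or more of a word character; then 1 to 4 of a word character (lazy), then optionally the literal 's' (non-capturing group).
The match spans [2:10] → 'ynD33Tvs'.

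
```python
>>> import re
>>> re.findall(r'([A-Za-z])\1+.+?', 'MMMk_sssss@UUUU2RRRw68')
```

['M', 's', 'U', 'R']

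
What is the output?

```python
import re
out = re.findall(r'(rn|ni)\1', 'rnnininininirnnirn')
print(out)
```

`\1` has to match the exact text group 1 already captured.
Scanning left to right: at [2:6] match 'nini', group 1 = 'ni'; at [6:10] match 'nini', group 1 = 'ni'.
Because there's exactly one group, `findall` drops the full match and keeps group 1 from each hit.

['ni', 'ni']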